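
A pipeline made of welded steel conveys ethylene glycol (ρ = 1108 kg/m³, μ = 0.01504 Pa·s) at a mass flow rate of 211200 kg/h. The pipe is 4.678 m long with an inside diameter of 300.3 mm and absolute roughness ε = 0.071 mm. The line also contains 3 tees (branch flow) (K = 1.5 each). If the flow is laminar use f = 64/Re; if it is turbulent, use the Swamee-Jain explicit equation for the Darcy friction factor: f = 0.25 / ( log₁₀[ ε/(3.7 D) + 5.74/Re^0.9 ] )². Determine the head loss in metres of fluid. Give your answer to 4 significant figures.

ṁ = 211200 kg/h = 211200/3600 = 58.67 kg/s.
A = πD²/4 = π(0.3003)²/4 = 0.07083 m²; mean velocity V = ṁ/(ρA) = 58.67/(1108 · 0.07083) = 0.7476 m/s.
Reynolds number Re = ρVD/μ = 1108 · 0.7476 · 0.3003 / 0.015 = 1.654e+04.
Re > 4000 → turbulent. Relative roughness ε/D = 7.1e-05/0.3003 = 0.000236. Swamee-Jain: f = 0.25/(log₁₀[0.000236/3.7 + 5.74/1.654e+04^0.9])² = 0.25/(log₁₀[6.39e-05 + 0.000917])² = 0.25/(-3.008)² = 0.02762.
Total minor-loss coefficient ΣK = 3·1.5 = 4.5.
ΔP = [f·L/D + ΣK]·(ρV²/2) = [0.02762·4.678/0.3003 + 4.5]·(1108·0.7476²/2) = [0.4303 + 4.5]·309.6 = 1526 Pa.
Head loss h_f = ΔP/(ρg) = 1526/(1108·9.81) = 0.1404 m.

h_f ≈ 0.1404 m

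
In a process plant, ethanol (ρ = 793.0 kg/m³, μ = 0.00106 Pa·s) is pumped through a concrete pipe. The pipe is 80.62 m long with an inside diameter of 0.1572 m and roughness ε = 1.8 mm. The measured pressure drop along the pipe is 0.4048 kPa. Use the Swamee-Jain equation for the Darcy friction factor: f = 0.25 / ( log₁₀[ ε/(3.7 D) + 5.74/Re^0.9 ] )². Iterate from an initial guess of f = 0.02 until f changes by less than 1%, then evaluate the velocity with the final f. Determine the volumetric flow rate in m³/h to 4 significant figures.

Q ≈ 15.15 m³/h

Rearranging Darcy-Weisbach: V = √(2·ΔP·D/(f·L·ρ)). With ε/D = 0.0018/0.1572 = 0.0115, iterate starting from f = 0.02:
  f = 0.02 → V = √(2·404.8·0.1572/(0.02·80.62·793)) = 0.3155 m/s; Re = ρVD/μ = 3.71e+04; f → 0.04161
  f = 0.04161 → V = 0.2187 m/s; Re = 2.572e+04; f → 0.04232
  f = 0.04232 → V = 0.2169 m/s; Re = 2.551e+04; f → 0.04234
Converged (Δf/f < 1%). With the final f = 0.04234: V = √(2·404.8·0.1572/(0.04234·80.62·793)) = 0.2168 m/s.
Q = V·A = 0.2168·(π/4·0.1572²) = 0.004209 m³/s = 15.15 m³/h.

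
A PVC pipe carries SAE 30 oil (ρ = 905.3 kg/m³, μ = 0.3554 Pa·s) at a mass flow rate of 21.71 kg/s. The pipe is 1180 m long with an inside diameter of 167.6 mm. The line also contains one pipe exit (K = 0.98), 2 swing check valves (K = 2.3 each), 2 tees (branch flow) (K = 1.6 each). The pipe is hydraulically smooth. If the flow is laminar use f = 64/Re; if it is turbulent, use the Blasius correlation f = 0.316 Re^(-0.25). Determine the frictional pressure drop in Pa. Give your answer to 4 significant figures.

ΔP ≈ 524000 Pa

A = πD²/4 = π(0.1676)²/4 = 0.02206 m²; mean velocity V = ṁ/(ρA) = 21.71/(905.3 · 0.02206) = 1.087 m/s.
Reynolds number Re = ρVD/μ = 905.3 · 1.087 · 0.1676 / 0.355 = 464.1.
Re < 2300 → laminar flow, so f = 64/Re = 64/464.1 = 0.1379 (the turbulent correlation is not needed).
Total minor-loss coefficient ΣK = 1·0.98 + 2·2.3 + 2·1.6 = 8.78.
ΔP = [f·L/D + ΣK]·(ρV²/2) = [0.1379·1180/0.1676 + 8.78]·(905.3·1.087²/2) = [971 + 8.78]·534.8 = 5.24e+05 Pa.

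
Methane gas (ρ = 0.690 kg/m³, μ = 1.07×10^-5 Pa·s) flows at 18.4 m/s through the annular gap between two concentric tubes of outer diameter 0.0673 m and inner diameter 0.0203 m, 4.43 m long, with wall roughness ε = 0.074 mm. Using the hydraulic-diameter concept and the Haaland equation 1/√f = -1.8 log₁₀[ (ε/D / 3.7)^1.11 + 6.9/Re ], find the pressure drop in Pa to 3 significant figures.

Hydraulic diameter D_h = 4A/P = D_o - D_i = 0.0673 - 0.0203 = 0.047 m.
Re = ρVD_h/μ = 0.69·18.4·0.047/1.07e-05 = 5.577e+04.
ε/D_h = 7.4e-05/0.047 = 0.00157; Haaland gives 1/√f = -1.8 log₁₀[0.000181+0.000124] = 6.328, so f = 0.02497.
ΔP = f(L/D_h)(ρV²/2) = 0.02497·4.43/0.047·116.8 = 274.9 Pa.

ΔP ≈ 275 Pa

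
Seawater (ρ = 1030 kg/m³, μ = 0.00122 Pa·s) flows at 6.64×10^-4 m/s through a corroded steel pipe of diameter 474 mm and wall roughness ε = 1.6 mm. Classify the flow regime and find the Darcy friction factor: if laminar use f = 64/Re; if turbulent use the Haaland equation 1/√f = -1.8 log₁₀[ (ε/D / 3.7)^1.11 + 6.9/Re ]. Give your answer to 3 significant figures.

f ≈ 0.241

Re = ρVD/μ = 1030·0.000664·0.474/0.00122 = 265.7.
Re < 2300 → laminar, so f = 64/Re = 0.2409 (roughness is irrelevant in laminar flow).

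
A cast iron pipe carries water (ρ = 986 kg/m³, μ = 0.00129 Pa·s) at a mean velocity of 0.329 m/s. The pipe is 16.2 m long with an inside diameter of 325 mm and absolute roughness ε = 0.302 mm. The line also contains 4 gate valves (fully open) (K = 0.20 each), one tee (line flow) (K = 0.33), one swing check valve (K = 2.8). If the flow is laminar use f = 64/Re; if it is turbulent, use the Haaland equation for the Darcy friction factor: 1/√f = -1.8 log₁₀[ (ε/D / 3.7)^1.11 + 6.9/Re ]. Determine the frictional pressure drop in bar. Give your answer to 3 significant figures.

Reynolds number Re = ρVD/μ = 986 · 0.329 · 0.325 / 0.00129 = 8.173e+04.
Re > 4000 → turbulent. Relative roughness ε/D = 0.000302/0.325 = 0.000929. Haaland: 1/√f = -1.8 log₁₀[(0.000929/3.7)^1.11 + 6.9/8.173e+04] = -1.8 log₁₀[0.000101 + 8.44e-05] = 6.718, so f = 0.02216.
Total minor-loss coefficient ΣK = 4·0.2 + 1·0.33 + 1·2.8 = 3.93.
ΔP = [f·L/D + ΣK]·(ρV²/2) = [0.02216·16.2/0.325 + 3.93]·(986·0.329²/2) = [1.105 + 3.93]·53.36 = 268.7 Pa.
ΔP = 268.7 Pa = 0.00269 bar.

ΔP ≈ 0.00269 bar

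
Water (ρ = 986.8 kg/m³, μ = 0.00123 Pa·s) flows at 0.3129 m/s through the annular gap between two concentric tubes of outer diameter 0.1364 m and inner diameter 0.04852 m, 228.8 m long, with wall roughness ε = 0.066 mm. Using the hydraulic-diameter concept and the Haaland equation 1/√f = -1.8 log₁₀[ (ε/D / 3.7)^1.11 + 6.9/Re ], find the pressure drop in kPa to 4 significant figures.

ΔP ≈ 3.346 kPa

Hydraulic diameter D_h = 4A/P = D_o - D_i = 0.1364 - 0.04852 = 0.08788 m.
Re = ρVD_h/μ = 986.8·0.3129·0.08788/0.00123 = 2.206e+04.
ε/D_h = 6.6e-05/0.08788 = 0.000751; Haaland gives 1/√f = -1.8 log₁₀[7.97e-05+0.000313] = 6.131, so f = 0.0266.
ΔP = f(L/D_h)(ρV²/2) = 0.0266·228.8/0.08788·48.31 = 3346 Pa.
ΔP = 3.346 kPa.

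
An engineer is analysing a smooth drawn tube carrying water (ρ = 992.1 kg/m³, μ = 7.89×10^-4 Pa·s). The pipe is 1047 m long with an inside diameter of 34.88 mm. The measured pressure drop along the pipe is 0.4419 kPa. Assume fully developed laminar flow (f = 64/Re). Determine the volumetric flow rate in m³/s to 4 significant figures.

Q ≈ 1.943×10^-5 m³/s

For laminar flow, f = 64/Re with Re = ρVD/μ, so Darcy-Weisbach reduces to ΔP = 32μLV/D². Solving for V: V = ΔP·D²/(32μL) = 441.9·(0.03488)²/(32·0.000789·1047) = 0.02034 m/s.
Check: Re = ρVD/μ = 992.1·0.02034·0.03488/0.000789 = 892 < 2300, so the laminar assumption holds.
Q = V·A = 0.02034·(π/4·0.03488²) = 1.943e-05 m³/s = 1.943×10^-5 m³/s.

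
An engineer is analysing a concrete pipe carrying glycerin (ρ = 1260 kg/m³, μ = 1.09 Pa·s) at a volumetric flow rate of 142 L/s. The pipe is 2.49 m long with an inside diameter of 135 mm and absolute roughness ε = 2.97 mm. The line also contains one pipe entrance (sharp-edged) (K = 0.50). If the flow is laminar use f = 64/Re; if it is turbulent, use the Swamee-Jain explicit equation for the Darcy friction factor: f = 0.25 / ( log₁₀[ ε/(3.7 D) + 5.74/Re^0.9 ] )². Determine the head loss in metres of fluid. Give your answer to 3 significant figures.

Q = 142 L/s = 142/1000 = 0.142 m³/s.
Cross-sectional area A = πD²/4 = π(0.135)²/4 = 0.01431 m²; mean velocity V = Q/A = 0.142/0.01431 = 9.92 m/s.
Reynolds number Re = ρVD/μ = 1260 · 9.92 · 0.135 / 1.09 = 1548.
Re < 2300 → laminar flow, so f = 64/Re = 64/1548 = 0.04134 (the turbulent correlation is not needed).
Total minor-loss coefficient ΣK = 1·0.5 = 0.5.
ΔP = [f·L/D + ΣK]·(ρV²/2) = [0.04134·2.49/0.135 + 0.5]·(1260·9.92²/2) = [0.7625 + 0.5]·6.2e+04 = 7.828e+04 Pa.
Head loss h_f = ΔP/(ρg) = 7.828e+04/(1260·9.81) = 6.33 m.

h_f ≈ 6.33 m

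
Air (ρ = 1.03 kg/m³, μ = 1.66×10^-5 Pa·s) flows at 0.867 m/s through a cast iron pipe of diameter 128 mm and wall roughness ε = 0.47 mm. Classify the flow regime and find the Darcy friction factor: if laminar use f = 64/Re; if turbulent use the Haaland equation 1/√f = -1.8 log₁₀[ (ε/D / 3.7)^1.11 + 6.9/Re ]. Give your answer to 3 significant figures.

f ≈ 0.0384

Re = ρVD/μ = 1.03·0.867·0.128/1.66e-05 = 6886.
Re > 4000 → turbulent. ε/D = 0.00047/0.128 = 0.00367; Haaland: 1/√f = -1.8 log₁₀[0.000464 + 0.001] = 5.101, so f = 0.03843.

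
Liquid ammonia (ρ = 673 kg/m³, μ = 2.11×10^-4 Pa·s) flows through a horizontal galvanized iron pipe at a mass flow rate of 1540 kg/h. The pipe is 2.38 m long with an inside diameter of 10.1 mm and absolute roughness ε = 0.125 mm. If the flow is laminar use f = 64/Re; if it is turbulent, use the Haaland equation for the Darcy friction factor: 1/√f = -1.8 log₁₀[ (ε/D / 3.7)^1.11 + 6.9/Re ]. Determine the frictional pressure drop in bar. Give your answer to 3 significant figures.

ΔP ≈ 2.05 bar

ṁ = 1540 kg/h = 1540/3600 = 0.4278 kg/s.
A = πD²/4 = π(0.0101)²/4 = 8.012e-05 m²; mean velocity V = ṁ/(ρA) = 0.4278/(673 · 8.012e-05) = 7.934 m/s.
Reynolds number Re = ρVD/μ = 673 · 7.934 · 0.0101 / 0.000211 = 2.556e+05.
Re > 4000 → turbulent. Relative roughness ε/D = 0.000125/0.0101 = 0.0124. Haaland: 1/√f = -1.8 log₁₀[(0.0124/3.7)^1.11 + 6.9/2.556e+05] = -1.8 log₁₀[0.00179 + 2.7e-05] = 4.935, so f = 0.04107.
Darcy-Weisbach: ΔP = f(L/D)(ρV²/2) = 0.04107·(2.38/0.0101)·(673·7.934²/2) = 0.04107·235.6·2.118e+04 = 2.05e+05 Pa.
ΔP = 2.05e+05 Pa = 2.05 bar.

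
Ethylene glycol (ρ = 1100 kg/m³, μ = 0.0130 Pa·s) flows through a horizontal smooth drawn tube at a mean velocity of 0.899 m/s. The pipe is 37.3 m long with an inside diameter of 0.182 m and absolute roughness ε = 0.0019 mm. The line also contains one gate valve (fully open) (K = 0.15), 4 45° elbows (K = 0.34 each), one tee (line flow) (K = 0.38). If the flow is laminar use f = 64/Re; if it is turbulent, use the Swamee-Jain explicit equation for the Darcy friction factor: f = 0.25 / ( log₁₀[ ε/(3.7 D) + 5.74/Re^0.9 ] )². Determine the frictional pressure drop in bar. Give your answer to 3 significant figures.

Reynolds number Re = ρVD/μ = 1100 · 0.899 · 0.182 / 0.013 = 1.384e+04.
Re > 4000 → turbulent. Relative roughness ε/D = 1.9e-06/0.182 = 1.04e-05. Swamee-Jain: f = 0.25/(log₁₀[1.04e-05/3.7 + 5.74/1.384e+04^0.9])² = 0.25/(log₁₀[2.82e-06 + 0.00108])² = 0.25/(-2.967)² = 0.0284.
Total minor-loss coefficient ΣK = 1·0.15 + 4·0.34 + 1·0.38 = 1.89.
ΔP = [f·L/D + ΣK]·(ρV²/2) = [0.0284·37.3/0.182 + 1.89]·(1100·0.899²/2) = [5.82 + 1.89]·444.5 = 3427 Pa.
ΔP = 3427 Pa = 0.0343 bar.

ΔP ≈ 0.0343 bar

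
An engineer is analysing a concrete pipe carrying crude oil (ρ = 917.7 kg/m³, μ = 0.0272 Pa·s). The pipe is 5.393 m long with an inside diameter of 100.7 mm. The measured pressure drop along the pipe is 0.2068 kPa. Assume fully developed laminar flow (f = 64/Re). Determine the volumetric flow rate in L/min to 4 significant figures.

For laminar flow, f = 64/Re with Re = ρVD/μ, so Darcy-Weisbach reduces to ΔP = 32μLV/D². Solving for V: V = ΔP·D²/(32μL) = 206.8·(0.1007)²/(32·0.0272·5.393) = 0.4467 m/s.
Check: Re = ρVD/μ = 917.7·0.4467·0.1007/0.0272 = 1518 < 2300, so the laminar assumption holds.
Q = V·A = 0.4467·(π/4·0.1007²) = 0.003558 m³/s = 213.5 L/min.

Q ≈ 213.5 L/min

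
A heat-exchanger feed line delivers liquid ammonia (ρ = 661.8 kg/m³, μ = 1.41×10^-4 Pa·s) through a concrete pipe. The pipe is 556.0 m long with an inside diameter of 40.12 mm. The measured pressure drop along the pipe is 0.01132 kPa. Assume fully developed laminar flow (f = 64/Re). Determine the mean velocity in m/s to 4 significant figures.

For laminar flow, f = 64/Re with Re = ρVD/μ, so Darcy-Weisbach reduces to ΔP = 32μLV/D². Solving for V: V = ΔP·D²/(32μL) = 11.32·(0.04012)²/(32·0.000141·556) = 0.007263 m/s.
Check: Re = ρVD/μ = 661.8·0.007263·0.04012/0.000141 = 1368 < 2300, so the laminar assumption holds.

V ≈ 0.007263 m/s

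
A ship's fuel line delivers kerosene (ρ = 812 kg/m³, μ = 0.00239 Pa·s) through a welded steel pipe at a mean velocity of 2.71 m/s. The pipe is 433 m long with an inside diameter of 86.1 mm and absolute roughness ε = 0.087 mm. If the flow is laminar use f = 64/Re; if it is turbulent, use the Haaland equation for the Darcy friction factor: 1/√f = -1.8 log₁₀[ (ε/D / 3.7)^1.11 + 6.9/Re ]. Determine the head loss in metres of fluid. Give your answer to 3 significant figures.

Reynolds number Re = ρVD/μ = 812 · 2.71 · 0.0861 / 0.00239 = 7.927e+04.
Re > 4000 → turbulent. Relative roughness ε/D = 8.7e-05/0.0861 = 0.00101. Haaland: 1/√f = -1.8 log₁₀[(0.00101/3.7)^1.11 + 6.9/7.927e+04] = -1.8 log₁₀[0.000111 + 8.7e-05] = 6.667, so f = 0.0225.
Darcy-Weisbach: ΔP = f(L/D)(ρV²/2) = 0.0225·(433/0.0861)·(812·2.71²/2) = 0.0225·5029·2982 = 3.374e+05 Pa.
Head loss h_f = ΔP/(ρg) = 3.374e+05/(812·9.81) = 42.4 m.

h_f ≈ 42.4 m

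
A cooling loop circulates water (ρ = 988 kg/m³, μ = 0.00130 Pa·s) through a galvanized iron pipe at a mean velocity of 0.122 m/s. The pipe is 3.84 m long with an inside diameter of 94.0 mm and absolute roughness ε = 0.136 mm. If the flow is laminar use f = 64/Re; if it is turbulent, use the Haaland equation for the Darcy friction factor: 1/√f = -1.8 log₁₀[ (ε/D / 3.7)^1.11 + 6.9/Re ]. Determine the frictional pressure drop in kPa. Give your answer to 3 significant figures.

Reynolds number Re = ρVD/μ = 988 · 0.122 · 0.094 / 0.0013 = 8716.
Re > 4000 → turbulent. Relative roughness ε/D = 0.000136/0.094 = 0.00145. Haaland: 1/√f = -1.8 log₁₀[(0.00145/3.7)^1.11 + 6.9/8716] = -1.8 log₁₀[0.000165 + 0.000792] = 5.435, so f = 0.03386.
Darcy-Weisbach: ΔP = f(L/D)(ρV²/2) = 0.03386·(3.84/0.094)·(988·0.122²/2) = 0.03386·40.85·7.353 = 10.17 Pa.
ΔP = 10.17 Pa = 0.0102 kPa.

ΔP ≈ 0.0102 kPa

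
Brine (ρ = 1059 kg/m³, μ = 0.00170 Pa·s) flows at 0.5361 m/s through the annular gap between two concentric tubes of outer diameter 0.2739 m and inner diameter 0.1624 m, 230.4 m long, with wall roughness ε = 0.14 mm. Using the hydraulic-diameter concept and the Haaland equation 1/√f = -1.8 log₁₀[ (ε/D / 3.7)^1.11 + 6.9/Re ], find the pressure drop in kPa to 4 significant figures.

ΔP ≈ 7.985 kPa

Hydraulic diameter D_h = 4A/P = D_o - D_i = 0.2739 - 0.1624 = 0.1115 m.
Re = ρVD_h/μ = 1059·0.5361·0.1115/0.0017 = 3.724e+04.
ε/D_h = 0.00014/0.1115 = 0.00126; Haaland gives 1/√f = -1.8 log₁₀[0.000141+0.000185] = 6.276, so f = 0.02539.
ΔP = f(L/D_h)(ρV²/2) = 0.02539·230.4/0.1115·152.2 = 7985 Pa.
ΔP = 7.985 kPa.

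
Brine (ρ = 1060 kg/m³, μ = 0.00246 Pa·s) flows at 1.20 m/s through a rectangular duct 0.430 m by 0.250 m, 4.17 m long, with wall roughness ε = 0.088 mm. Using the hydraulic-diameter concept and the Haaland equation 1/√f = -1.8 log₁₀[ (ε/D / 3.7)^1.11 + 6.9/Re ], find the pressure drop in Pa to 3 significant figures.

Hydraulic diameter D_h = 4A/P = 4·(0.43·0.25)/(2·(0.43+0.25)) = 0.43/1.36 = 0.3162 m.
Re = ρVD_h/μ = 1060·1.2·0.3162/0.00246 = 1.635e+05.
ε/D_h = 8.8e-05/0.3162 = 0.000278; Haaland gives 1/√f = -1.8 log₁₀[2.65e-05+4.22e-05] = 7.494, so f = 0.01781.
ΔP = f(L/D_h)(ρV²/2) = 0.01781·4.17/0.3162·763.2 = 179.2 Pa.

ΔP ≈ 179 Pa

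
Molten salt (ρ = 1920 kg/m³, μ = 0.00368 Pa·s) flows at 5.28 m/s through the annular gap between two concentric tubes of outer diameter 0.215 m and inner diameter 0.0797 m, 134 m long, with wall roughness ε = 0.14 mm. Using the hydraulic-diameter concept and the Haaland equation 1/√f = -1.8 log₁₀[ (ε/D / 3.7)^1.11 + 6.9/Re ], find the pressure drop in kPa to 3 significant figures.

Hydraulic diameter D_h = 4A/P = D_o - D_i = 0.215 - 0.0797 = 0.1353 m.
Re = ρVD_h/μ = 1920·5.28·0.1353/0.00368 = 3.727e+05.
ε/D_h = 0.00014/0.1353 = 0.00103; Haaland gives 1/√f = -1.8 log₁₀[0.000114+1.85e-05] = 6.982, so f = 0.02052.
ΔP = f(L/D_h)(ρV²/2) = 0.02052·134/0.1353·2.676e+04 = 5.438e+05 Pa.
ΔP = 544 kPa.

ΔP ≈ 544 kPa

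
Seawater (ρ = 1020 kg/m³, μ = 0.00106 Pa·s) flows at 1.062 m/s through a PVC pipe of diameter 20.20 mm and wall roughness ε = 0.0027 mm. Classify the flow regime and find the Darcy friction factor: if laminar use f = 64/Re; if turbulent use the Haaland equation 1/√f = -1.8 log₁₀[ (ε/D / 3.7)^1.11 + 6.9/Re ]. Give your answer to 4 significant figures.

f ≈ 0.02577

Re = ρVD/μ = 1020·1.062·0.0202/0.00106 = 2.064e+04.
Re > 4000 → turbulent. ε/D = 2.7e-06/0.0202 = 0.000134; Haaland: 1/√f = -1.8 log₁₀[1.17e-05 + 0.000334] = 6.23, so f = 0.02577.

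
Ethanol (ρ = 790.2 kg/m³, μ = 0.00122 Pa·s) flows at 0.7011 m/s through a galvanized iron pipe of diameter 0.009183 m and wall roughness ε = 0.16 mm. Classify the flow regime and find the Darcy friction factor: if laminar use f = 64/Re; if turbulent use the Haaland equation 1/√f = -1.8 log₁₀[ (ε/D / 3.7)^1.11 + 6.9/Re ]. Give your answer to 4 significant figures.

f ≈ 0.05495

Re = ρVD/μ = 790.2·0.7011·0.009183/0.00122 = 4170.
Re > 4000 → turbulent. ε/D = 0.00016/0.009183 = 0.0174; Haaland: 1/√f = -1.8 log₁₀[0.00261 + 0.00165] = 4.266, so f = 0.05495.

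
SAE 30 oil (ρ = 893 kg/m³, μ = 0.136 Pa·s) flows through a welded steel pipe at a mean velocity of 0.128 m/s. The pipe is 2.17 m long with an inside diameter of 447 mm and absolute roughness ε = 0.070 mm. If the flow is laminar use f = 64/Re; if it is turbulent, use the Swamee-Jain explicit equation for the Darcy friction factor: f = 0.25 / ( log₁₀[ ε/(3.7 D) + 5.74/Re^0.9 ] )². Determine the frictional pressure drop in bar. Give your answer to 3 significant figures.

ΔP ≈ 6.05×10^-5 bar

Reynolds number Re = ρVD/μ = 893 · 0.128 · 0.447 / 0.136 = 375.7.
Re < 2300 → laminar flow, so f = 64/Re = 64/375.7 = 0.1704 (the turbulent correlation is not needed).
Darcy-Weisbach: ΔP = f(L/D)(ρV²/2) = 0.1704·(2.17/0.447)·(893·0.128²/2) = 0.1704·4.855·7.315 = 6.05 Pa.
ΔP = 6.05 Pa = 6.05×10^-5 bar.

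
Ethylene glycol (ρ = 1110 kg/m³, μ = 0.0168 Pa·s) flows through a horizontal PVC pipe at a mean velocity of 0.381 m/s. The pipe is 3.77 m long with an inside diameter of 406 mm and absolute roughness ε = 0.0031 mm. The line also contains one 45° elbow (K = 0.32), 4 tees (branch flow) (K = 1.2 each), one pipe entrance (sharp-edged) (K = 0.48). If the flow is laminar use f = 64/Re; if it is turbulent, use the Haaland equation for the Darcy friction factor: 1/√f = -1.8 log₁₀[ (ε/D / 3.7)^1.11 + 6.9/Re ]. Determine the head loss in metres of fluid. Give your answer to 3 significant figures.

Reynolds number Re = ρVD/μ = 1110 · 0.381 · 0.406 / 0.0168 = 1.022e+04.
Re > 4000 → turbulent. Relative roughness ε/D = 3.1e-06/0.406 = 7.64e-06. Haaland: 1/√f = -1.8 log₁₀[(7.64e-06/3.7)^1.11 + 6.9/1.022e+04] = -1.8 log₁₀[4.89e-07 + 0.000675] = 5.707, so f = 0.03071.
Total minor-loss coefficient ΣK = 1·0.32 + 4·1.2 + 1·0.48 = 5.6.
ΔP = [f·L/D + ΣK]·(ρV²/2) = [0.03071·3.77/0.406 + 5.6]·(1110·0.381²/2) = [0.2851 + 5.6]·80.56 = 474.1 Pa.
Head loss h_f = ΔP/(ρg) = 474.1/(1110·9.81) = 0.0435 m.

h_f ≈ 0.0435 m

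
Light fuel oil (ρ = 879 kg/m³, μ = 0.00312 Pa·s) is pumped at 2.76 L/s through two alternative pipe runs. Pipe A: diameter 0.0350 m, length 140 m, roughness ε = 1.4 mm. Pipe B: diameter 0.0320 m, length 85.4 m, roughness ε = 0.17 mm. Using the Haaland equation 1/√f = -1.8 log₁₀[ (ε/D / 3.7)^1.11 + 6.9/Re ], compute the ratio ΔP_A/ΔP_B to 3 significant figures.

Pipe A: V = Q/A = 0.00276/0.0009621 = 2.869 m/s; Re = 2.829e+04; ε/D = 0.04; Haaland → f = 0.06575; ΔP_A = f(L/D)(ρV²/2) = 9.512e+05 Pa.
Pipe B: V = Q/A = 0.00276/0.0008042 = 3.432 m/s; Re = 3.094e+04; ε/D = 0.00531; Haaland → f = 0.0335; ΔP_B = f(L/D)(ρV²/2) = 4.628e+05 Pa.
ΔP_A/ΔP_B = 9.512e+05/4.628e+05 = 2.06.

ΔP_A/ΔP_B ≈ 2.06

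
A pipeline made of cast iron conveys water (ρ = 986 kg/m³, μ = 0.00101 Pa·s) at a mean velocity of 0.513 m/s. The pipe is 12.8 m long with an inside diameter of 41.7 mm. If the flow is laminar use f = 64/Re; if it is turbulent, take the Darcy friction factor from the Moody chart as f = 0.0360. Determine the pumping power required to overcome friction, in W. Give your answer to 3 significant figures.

Reynolds number Re = ρVD/μ = 986 · 0.513 · 0.0417 / 0.00101 = 2.088e+04.
Re > 4000 → turbulent; use the Moody-chart value f = 0.0360.
Darcy-Weisbach: ΔP = f(L/D)(ρV²/2) = 0.036·(12.8/0.0417)·(986·0.513²/2) = 0.036·307·129.7 = 1434 Pa.
Q = V·A = 0.513·0.001366 = 0.0007006 m³/s.
Pumping power P = QΔP = 0.0007006·1434 = 1.004 W = 1.00 W.

P ≈ 1.00 W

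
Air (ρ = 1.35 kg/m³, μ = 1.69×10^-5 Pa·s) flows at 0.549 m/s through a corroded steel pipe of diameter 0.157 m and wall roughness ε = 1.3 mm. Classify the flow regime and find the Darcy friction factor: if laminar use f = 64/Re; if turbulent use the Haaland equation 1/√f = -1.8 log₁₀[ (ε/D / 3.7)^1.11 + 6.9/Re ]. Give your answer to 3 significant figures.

Re = ρVD/μ = 1.35·0.549·0.157/1.69e-05 = 6885.
Re > 4000 → turbulent. ε/D = 0.0013/0.157 = 0.00828; Haaland: 1/√f = -1.8 log₁₀[0.00114 + 0.001] = 4.803, so f = 0.04335.

f ≈ 0.0433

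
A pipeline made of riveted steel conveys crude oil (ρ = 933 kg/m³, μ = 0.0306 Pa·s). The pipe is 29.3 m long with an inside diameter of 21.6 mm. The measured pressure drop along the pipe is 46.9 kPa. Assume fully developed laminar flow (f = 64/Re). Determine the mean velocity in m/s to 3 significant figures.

For laminar flow, f = 64/Re with Re = ρVD/μ, so Darcy-Weisbach reduces to ΔP = 32μLV/D². Solving for V: V = ΔP·D²/(32μL) = 4.69e+04·(0.0216)²/(32·0.0306·29.3) = 0.7627 m/s.
Check: Re = ρVD/μ = 933·0.7627·0.0216/0.0306 = 502.3 < 2300, so the laminar assumption holds.

V ≈ 0.763 m/s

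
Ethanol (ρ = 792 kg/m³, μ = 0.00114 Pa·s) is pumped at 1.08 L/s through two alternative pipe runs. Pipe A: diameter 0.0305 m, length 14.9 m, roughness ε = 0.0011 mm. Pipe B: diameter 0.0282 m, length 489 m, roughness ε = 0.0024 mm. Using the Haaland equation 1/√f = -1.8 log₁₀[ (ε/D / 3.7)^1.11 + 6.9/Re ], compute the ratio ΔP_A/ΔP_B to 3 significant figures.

Pipe A: V = Q/A = 0.00108/0.0007306 = 1.478 m/s; Re = 3.132e+04; ε/D = 3.61e-05; Haaland → f = 0.02315; ΔP_A = f(L/D)(ρV²/2) = 9784 Pa.
Pipe B: V = Q/A = 0.00108/0.0006246 = 1.729 m/s; Re = 3.388e+04; ε/D = 8.51e-05; Haaland → f = 0.02284; ΔP_B = f(L/D)(ρV²/2) = 4.689e+05 Pa.
ΔP_A/ΔP_B = 9784/4.689e+05 = 0.0209.

ΔP_A/ΔP_B ≈ 0.0209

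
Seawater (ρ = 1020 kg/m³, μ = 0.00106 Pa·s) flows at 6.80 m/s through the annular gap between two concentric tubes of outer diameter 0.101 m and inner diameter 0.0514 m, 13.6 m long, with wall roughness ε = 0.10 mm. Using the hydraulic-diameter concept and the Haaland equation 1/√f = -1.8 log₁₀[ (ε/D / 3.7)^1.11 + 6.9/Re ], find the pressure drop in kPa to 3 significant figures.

Hydraulic diameter D_h = 4A/P = D_o - D_i = 0.101 - 0.0514 = 0.0496 m.
Re = ρVD_h/μ = 1020·6.8·0.0496/0.00106 = 3.246e+05.
ε/D_h = 0.0001/0.0496 = 0.00202; Haaland gives 1/√f = -1.8 log₁₀[0.000238+2.13e-05] = 6.454, so f = 0.02401.
ΔP = f(L/D_h)(ρV²/2) = 0.02401·13.6/0.0496·2.358e+04 = 1.552e+05 Pa.
ΔP = 155 kPa.

ΔP ≈ 155 kPa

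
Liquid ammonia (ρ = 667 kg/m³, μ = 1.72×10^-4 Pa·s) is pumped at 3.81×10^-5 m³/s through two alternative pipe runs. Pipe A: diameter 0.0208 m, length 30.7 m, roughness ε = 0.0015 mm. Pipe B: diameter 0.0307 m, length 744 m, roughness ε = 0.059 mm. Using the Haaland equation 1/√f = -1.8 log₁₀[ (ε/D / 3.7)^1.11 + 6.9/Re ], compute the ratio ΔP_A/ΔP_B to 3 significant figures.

Pipe A: V = Q/A = 3.81e-05/0.0003398 = 0.1121 m/s; Re = 9044; ε/D = 7.21e-05; Haaland → f = 0.03183; ΔP_A = f(L/D)(ρV²/2) = 197 Pa.
Pipe B: V = Q/A = 3.81e-05/0.0007402 = 0.05147 m/s; Re = 6128; ε/D = 0.00192; Haaland → f = 0.0375; ΔP_B = f(L/D)(ρV²/2) = 802.9 Pa.
ΔP_A/ΔP_B = 197/802.9 = 0.245.

ΔP_A/ΔP_B ≈ 0.245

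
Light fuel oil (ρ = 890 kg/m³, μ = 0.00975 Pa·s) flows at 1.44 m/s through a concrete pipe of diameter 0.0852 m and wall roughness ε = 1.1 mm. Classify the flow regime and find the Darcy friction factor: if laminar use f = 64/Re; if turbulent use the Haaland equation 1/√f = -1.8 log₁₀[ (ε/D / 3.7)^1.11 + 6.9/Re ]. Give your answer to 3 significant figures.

Re = ρVD/μ = 890·1.44·0.0852/0.00975 = 1.12e+04.
Re > 4000 → turbulent. ε/D = 0.0011/0.0852 = 0.0129; Haaland: 1/√f = -1.8 log₁₀[0.00187 + 0.000616] = 4.687, so f = 0.04552.

f ≈ 0.0455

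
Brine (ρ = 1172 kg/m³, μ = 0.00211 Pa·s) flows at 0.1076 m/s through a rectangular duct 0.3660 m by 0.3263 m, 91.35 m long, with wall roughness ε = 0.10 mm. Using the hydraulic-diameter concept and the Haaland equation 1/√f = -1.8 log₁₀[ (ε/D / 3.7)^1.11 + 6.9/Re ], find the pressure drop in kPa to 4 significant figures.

ΔP ≈ 0.04683 kPa

Hydraulic diameter D_h = 4A/P = 4·(0.366·0.3263)/(2·(0.366+0.3263)) = 0.4777/1.385 = 0.345 m.
Re = ρVD_h/μ = 1172·0.1076·0.345/0.00211 = 2.062e+04.
ε/D_h = 0.0001/0.345 = 0.00029; Haaland gives 1/√f = -1.8 log₁₀[2.77e-05+0.000335] = 6.194, so f = 0.02607.
ΔP = f(L/D_h)(ρV²/2) = 0.02607·91.35/0.345·6.785 = 46.83 Pa.
ΔP = 0.04683 kPa.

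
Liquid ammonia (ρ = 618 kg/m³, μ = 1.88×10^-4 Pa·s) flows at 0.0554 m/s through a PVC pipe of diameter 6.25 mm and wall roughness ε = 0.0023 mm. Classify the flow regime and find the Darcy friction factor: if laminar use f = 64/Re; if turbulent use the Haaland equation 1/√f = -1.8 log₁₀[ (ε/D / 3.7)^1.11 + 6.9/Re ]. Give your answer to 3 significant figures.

f ≈ 0.0562

Re = ρVD/μ = 618·0.0554·0.00625/0.000188 = 1138.
Re < 2300 → laminar, so f = 64/Re = 0.05623 (roughness is irrelevant in laminar flow).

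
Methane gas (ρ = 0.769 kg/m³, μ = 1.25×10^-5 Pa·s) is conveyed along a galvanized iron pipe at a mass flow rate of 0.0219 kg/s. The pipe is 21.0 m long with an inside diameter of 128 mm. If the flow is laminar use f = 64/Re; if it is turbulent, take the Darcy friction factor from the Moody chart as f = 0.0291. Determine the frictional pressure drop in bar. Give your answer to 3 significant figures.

A = πD²/4 = π(0.128)²/4 = 0.01287 m²; mean velocity V = ṁ/(ρA) = 0.0219/(0.769 · 0.01287) = 2.213 m/s.
Reynolds number Re = ρVD/μ = 0.769 · 2.213 · 0.128 / 1.25e-05 = 1.743e+04.
Re > 4000 → turbulent; use the Moody-chart value f = 0.0291.
Darcy-Weisbach: ΔP = f(L/D)(ρV²/2) = 0.0291·(21/0.128)·(0.769·2.213²/2) = 0.0291·164.1·1.883 = 8.991 Pa.
ΔP = 8.991 Pa = 8.99×10^-5 bar.

ΔP ≈ 8.99×10^-5 bar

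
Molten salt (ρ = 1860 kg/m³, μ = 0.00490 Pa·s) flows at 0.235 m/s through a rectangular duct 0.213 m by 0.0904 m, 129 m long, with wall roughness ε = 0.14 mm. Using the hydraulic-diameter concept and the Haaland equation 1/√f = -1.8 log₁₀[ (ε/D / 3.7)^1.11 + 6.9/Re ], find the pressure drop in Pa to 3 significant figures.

Hydraulic diameter D_h = 4A/P = 4·(0.213·0.0904)/(2·(0.213+0.0904)) = 0.07702/0.6068 = 0.1269 m.
Re = ρVD_h/μ = 1860·0.235·0.1269/0.0049 = 1.132e+04.
ε/D_h = 0.00014/0.1269 = 0.0011; Haaland gives 1/√f = -1.8 log₁₀[0.000122+0.000609] = 5.644, so f = 0.03139.
ΔP = f(L/D_h)(ρV²/2) = 0.03139·129/0.1269·51.36 = 1638 Pa.

ΔP ≈ 1640 Pa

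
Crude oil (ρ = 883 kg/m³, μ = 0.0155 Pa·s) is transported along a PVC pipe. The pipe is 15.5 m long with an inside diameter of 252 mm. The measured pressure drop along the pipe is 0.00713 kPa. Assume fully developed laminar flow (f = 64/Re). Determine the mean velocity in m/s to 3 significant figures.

V ≈ 0.0589 m/s

For laminar flow, f = 64/Re with Re = ρVD/μ, so Darcy-Weisbach reduces to ΔP = 32μLV/D². Solving for V: V = ΔP·D²/(32μL) = 7.13·(0.252)²/(32·0.0155·15.5) = 0.05889 m/s.
Check: Re = ρVD/μ = 883·0.05889·0.252/0.0155 = 845.5 < 2300, so the laminar assumption holds.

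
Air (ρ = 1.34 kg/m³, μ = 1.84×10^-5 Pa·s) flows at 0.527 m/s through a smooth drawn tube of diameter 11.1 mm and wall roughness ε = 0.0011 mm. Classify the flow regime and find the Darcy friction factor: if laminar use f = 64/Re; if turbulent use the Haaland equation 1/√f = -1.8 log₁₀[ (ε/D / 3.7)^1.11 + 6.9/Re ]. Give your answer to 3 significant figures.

Re = ρVD/μ = 1.34·0.527·0.0111/1.84e-05 = 426.
Re < 2300 → laminar, so f = 64/Re = 0.1502 (roughness is irrelevant in laminar flow).

f ≈ 0.150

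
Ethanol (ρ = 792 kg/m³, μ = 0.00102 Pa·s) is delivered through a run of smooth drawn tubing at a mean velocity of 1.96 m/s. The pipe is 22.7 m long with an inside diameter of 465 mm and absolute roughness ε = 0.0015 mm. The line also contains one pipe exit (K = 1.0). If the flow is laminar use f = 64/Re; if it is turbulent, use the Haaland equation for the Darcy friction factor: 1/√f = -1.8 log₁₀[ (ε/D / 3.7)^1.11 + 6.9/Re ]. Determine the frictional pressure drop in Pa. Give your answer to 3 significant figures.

ΔP ≈ 2440 Pa

Reynolds number Re = ρVD/μ = 792 · 1.96 · 0.465 / 0.00102 = 7.077e+05.
Re > 4000 → turbulent. Relative roughness ε/D = 1.5e-06/0.465 = 3.23e-06. Haaland: 1/√f = -1.8 log₁₀[(3.23e-06/3.7)^1.11 + 6.9/7.077e+05] = -1.8 log₁₀[1.88e-07 + 9.75e-06] = 9.005, so f = 0.01233.
Total minor-loss coefficient ΣK = 1·1 = 1.
ΔP = [f·L/D + ΣK]·(ρV²/2) = [0.01233·22.7/0.465 + 1]·(792·1.96²/2) = [0.602 + 1]·1521 = 2437 Pa.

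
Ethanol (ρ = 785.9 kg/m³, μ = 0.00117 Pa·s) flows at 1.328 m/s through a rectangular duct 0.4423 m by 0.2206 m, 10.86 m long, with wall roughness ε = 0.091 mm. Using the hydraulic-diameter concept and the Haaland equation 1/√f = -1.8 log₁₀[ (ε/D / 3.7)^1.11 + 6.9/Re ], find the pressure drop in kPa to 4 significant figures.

ΔP ≈ 0.4365 kPa

Hydraulic diameter D_h = 4A/P = 4·(0.4423·0.2206)/(2·(0.4423+0.2206)) = 0.3903/1.326 = 0.2944 m.
Re = ρVD_h/μ = 785.9·1.328·0.2944/0.00117 = 2.626e+05.
ε/D_h = 9.1e-05/0.2944 = 0.000309; Haaland gives 1/√f = -1.8 log₁₀[2.97e-05+2.63e-05] = 7.653, so f = 0.01707.
ΔP = f(L/D_h)(ρV²/2) = 0.01707·10.86/0.2944·693 = 436.5 Pa.
ΔP = 0.4365 kPa.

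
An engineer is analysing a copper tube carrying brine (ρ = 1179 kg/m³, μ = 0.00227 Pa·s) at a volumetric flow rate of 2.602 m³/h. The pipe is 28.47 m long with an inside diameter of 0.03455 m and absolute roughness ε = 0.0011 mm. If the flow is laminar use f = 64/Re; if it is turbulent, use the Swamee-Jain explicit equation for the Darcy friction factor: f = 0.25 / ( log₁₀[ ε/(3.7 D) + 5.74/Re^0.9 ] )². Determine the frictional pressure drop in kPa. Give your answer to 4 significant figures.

Q = 2.602 m³/h = 2.602/3600 = 0.0007228 m³/s.
Cross-sectional area A = πD²/4 = π(0.03455)²/4 = 0.0009375 m²; mean velocity V = Q/A = 0.0007228/0.0009375 = 0.7709 m/s.
Reynolds number Re = ρVD/μ = 1179 · 0.7709 · 0.03455 / 0.00227 = 1.383e+04.
Re > 4000 → turbulent. Relative roughness ε/D = 1.1e-06/0.03455 = 3.18e-05. Swamee-Jain: f = 0.25/(log₁₀[3.18e-05/3.7 + 5.74/1.383e+04^0.9])² = 0.25/(log₁₀[8.6e-06 + 0.00108])² = 0.25/(-2.964)² = 0.02845.
Darcy-Weisbach: ΔP = f(L/D)(ρV²/2) = 0.02845·(28.47/0.03455)·(1179·0.7709²/2) = 0.02845·824·350.4 = 8213 Pa.
ΔP = 8213 Pa = 8.213 kPa.

ΔP ≈ 8.213 kPa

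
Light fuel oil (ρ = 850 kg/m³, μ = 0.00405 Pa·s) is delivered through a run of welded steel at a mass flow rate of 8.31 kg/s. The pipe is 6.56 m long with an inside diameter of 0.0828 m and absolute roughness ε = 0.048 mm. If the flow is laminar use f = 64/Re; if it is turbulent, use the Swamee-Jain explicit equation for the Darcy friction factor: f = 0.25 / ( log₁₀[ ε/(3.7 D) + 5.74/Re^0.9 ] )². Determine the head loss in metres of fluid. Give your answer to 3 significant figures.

A = πD²/4 = π(0.0828)²/4 = 0.005385 m²; mean velocity V = ṁ/(ρA) = 8.31/(850 · 0.005385) = 1.816 m/s.
Reynolds number Re = ρVD/μ = 850 · 1.816 · 0.0828 / 0.00405 = 3.155e+04.
Re > 4000 → turbulent. Relative roughness ε/D = 4.8e-05/0.0828 = 0.00058. Swamee-Jain: f = 0.25/(log₁₀[0.00058/3.7 + 5.74/3.155e+04^0.9])² = 0.25/(log₁₀[0.000157 + 0.000513])² = 0.25/(-3.174)² = 0.02481.
Darcy-Weisbach: ΔP = f(L/D)(ρV²/2) = 0.02481·(6.56/0.0828)·(850·1.816²/2) = 0.02481·79.23·1401 = 2754 Pa.
Head loss h_f = ΔP/(ρg) = 2754/(850·9.81) = 0.330 m.

h_f ≈ 0.330 m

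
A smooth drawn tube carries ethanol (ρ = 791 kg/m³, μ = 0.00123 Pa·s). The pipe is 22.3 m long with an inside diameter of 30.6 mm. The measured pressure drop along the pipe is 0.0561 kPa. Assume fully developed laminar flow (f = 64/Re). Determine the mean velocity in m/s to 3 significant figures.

For laminar flow, f = 64/Re with Re = ρVD/μ, so Darcy-Weisbach reduces to ΔP = 32μLV/D². Solving for V: V = ΔP·D²/(32μL) = 56.1·(0.0306)²/(32·0.00123·22.3) = 0.05985 m/s.
Check: Re = ρVD/μ = 791·0.05985·0.0306/0.00123 = 1178 < 2300, so the laminar assumption holds.

V ≈ 0.0598 m/s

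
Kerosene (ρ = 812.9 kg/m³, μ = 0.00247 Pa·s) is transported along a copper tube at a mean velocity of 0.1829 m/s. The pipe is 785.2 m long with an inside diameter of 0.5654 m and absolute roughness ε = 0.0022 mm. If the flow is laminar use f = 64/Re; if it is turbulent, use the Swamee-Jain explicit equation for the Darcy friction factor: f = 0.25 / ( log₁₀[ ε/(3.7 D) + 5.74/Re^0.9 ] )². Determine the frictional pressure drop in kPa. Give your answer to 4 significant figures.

Reynolds number Re = ρVD/μ = 812.9 · 0.1829 · 0.5654 / 0.00247 = 3.403e+04.
Re > 4000 → turbulent. Relative roughness ε/D = 2.2e-06/0.5654 = 3.89e-06. Swamee-Jain: f = 0.25/(log₁₀[3.89e-06/3.7 + 5.74/3.403e+04^0.9])² = 0.25/(log₁₀[1.05e-06 + 0.000479])² = 0.25/(-3.319)² = 0.0227.
Darcy-Weisbach: ΔP = f(L/D)(ρV²/2) = 0.0227·(785.2/0.5654)·(812.9·0.1829²/2) = 0.0227·1389·13.6 = 428.6 Pa.
ΔP = 428.6 Pa = 0.4286 kPa.

ΔP ≈ 0.4286 kPa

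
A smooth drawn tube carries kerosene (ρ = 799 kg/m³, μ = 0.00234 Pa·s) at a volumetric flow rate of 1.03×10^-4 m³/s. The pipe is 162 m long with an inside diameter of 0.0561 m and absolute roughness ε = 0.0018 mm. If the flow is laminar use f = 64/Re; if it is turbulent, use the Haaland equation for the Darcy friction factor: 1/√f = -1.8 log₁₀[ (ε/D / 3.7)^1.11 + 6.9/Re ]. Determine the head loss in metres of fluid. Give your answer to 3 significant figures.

h_f ≈ 0.0205 m

Cross-sectional area A = πD²/4 = π(0.0561)²/4 = 0.002472 m²; mean velocity V = Q/A = 0.000103/0.002472 = 0.04167 m/s.
Reynolds number Re = ρVD/μ = 799 · 0.04167 · 0.0561 / 0.00234 = 798.2.
Re < 2300 → laminar flow, so f = 64/Re = 64/798.2 = 0.08018 (the turbulent correlation is not needed).
Darcy-Weisbach: ΔP = f(L/D)(ρV²/2) = 0.08018·(162/0.0561)·(799·0.04167²/2) = 0.08018·2888·0.6937 = 160.6 Pa.
Head loss h_f = ΔP/(ρg) = 160.6/(799·9.81) = 0.0205 m.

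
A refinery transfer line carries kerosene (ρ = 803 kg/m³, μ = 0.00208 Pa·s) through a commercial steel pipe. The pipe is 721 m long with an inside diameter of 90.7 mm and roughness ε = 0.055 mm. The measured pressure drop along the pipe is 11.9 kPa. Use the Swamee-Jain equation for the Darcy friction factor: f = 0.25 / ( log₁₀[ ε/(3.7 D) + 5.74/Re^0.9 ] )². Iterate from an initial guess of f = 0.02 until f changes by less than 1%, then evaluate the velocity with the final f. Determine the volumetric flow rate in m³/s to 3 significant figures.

Q ≈ 0.00226 m³/s

Rearranging Darcy-Weisbach: V = √(2·ΔP·D/(f·L·ρ)). With ε/D = 5.5e-05/0.0907 = 0.000606, iterate starting from f = 0.02:
  f = 0.02 → V = √(2·1.19e+04·0.0907/(0.02·721·803)) = 0.4318 m/s; Re = ρVD/μ = 1.512e+04; f → 0.02899
  f = 0.02899 → V = 0.3586 m/s; Re = 1.256e+04; f → 0.03028
  f = 0.03028 → V = 0.3509 m/s; Re = 1.229e+04; f → 0.03044
Converged (Δf/f < 1%). With the final f = 0.03044: V = √(2·1.19e+04·0.0907/(0.03044·721·803)) = 0.35 m/s.
Q = V·A = 0.35·(π/4·0.0907²) = 0.002261 m³/s = 0.00226 m³/s.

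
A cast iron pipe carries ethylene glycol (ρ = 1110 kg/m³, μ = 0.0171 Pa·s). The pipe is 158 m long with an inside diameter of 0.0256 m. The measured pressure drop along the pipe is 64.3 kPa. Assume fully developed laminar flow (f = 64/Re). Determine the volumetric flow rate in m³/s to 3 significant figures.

Q ≈ 2.51×10^-4 m³/s

For laminar flow, f = 64/Re with Re = ρVD/μ, so Darcy-Weisbach reduces to ΔP = 32μLV/D². Solving for V: V = ΔP·D²/(32μL) = 6.43e+04·(0.0256)²/(32·0.0171·158) = 0.4874 m/s.
Check: Re = ρVD/μ = 1110·0.4874·0.0256/0.0171 = 809.9 < 2300, so the laminar assumption holds.
Q = V·A = 0.4874·(π/4·0.0256²) = 0.0002509 m³/s = 2.51×10^-4 m³/s.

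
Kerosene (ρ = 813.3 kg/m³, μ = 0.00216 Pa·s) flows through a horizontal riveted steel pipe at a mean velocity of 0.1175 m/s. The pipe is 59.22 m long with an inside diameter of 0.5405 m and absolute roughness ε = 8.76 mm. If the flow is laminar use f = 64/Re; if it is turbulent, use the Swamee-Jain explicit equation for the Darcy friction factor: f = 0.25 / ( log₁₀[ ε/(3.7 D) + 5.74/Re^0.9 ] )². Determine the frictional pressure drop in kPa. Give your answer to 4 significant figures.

Reynolds number Re = ρVD/μ = 813.3 · 0.1175 · 0.5405 / 0.00216 = 2.391e+04.
Re > 4000 → turbulent. Relative roughness ε/D = 0.00876/0.5405 = 0.0162. Swamee-Jain: f = 0.25/(log₁₀[0.0162/3.7 + 5.74/2.391e+04^0.9])² = 0.25/(log₁₀[0.00438 + 0.000658])² = 0.25/(-2.298)² = 0.04735.
Darcy-Weisbach: ΔP = f(L/D)(ρV²/2) = 0.04735·(59.22/0.5405)·(813.3·0.1175²/2) = 0.04735·109.6·5.614 = 29.13 Pa.
ΔP = 29.13 Pa = 0.02913 kPa.

ΔP ≈ 0.02913 kPa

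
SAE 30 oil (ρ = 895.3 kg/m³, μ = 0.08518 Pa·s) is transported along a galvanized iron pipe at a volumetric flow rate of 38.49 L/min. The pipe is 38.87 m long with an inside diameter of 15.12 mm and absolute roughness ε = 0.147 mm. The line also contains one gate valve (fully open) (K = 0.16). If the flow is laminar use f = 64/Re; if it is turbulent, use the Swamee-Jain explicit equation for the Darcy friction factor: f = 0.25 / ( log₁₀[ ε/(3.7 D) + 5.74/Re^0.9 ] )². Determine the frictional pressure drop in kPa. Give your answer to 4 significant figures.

Q = 38.49 L/min = 38.49/60000 = 0.0006415 m³/s.
Cross-sectional area A = πD²/4 = π(0.01512)²/4 = 0.0001796 m²; mean velocity V = Q/A = 0.0006415/0.0001796 = 3.573 m/s.
Reynolds number Re = ρVD/μ = 895.3 · 3.573 · 0.01512 / 0.0852 = 567.8.
Re < 2300 → laminar flow, so f = 64/Re = 64/567.8 = 0.1127 (the turbulent correlation is not needed).
Total minor-loss coefficient ΣK = 1·0.16 = 0.16.
ΔP = [f·L/D + ΣK]·(ρV²/2) = [0.1127·38.87/0.01512 + 0.16]·(895.3·3.573²/2) = [289.8 + 0.16]·5714 = 1.657e+06 Pa.
ΔP = 1.657e+06 Pa = 1657 kPa.

ΔP ≈ 1657 kPa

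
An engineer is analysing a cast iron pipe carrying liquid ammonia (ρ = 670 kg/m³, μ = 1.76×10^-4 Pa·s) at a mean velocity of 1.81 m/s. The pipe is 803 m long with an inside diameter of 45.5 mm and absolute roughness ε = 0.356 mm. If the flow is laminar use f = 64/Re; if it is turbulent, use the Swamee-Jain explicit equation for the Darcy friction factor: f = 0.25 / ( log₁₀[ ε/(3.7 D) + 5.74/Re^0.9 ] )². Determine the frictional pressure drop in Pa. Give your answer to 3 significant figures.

ΔP ≈ 684000 Pa

Reynolds number Re = ρVD/μ = 670 · 1.81 · 0.0455 / 0.000176 = 3.135e+05.
Re > 4000 → turbulent. Relative roughness ε/D = 0.000356/0.0455 = 0.00782. Swamee-Jain: f = 0.25/(log₁₀[0.00782/3.7 + 5.74/3.135e+05^0.9])² = 0.25/(log₁₀[0.00211 + 6.49e-05])² = 0.25/(-2.662)² = 0.03529.
Darcy-Weisbach: ΔP = f(L/D)(ρV²/2) = 0.03529·(803/0.0455)·(670·1.81²/2) = 0.03529·1.765e+04·1097 = 6.835e+05 Pa.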